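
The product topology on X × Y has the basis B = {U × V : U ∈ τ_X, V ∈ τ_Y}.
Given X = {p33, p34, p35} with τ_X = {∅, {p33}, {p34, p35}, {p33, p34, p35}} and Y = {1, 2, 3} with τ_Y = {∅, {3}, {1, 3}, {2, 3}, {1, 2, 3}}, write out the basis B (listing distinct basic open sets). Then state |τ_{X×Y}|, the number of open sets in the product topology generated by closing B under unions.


Basis B = {∅ × ∅, {p33} × {3}, {p33} × {1, 3}, {p33} × {2, 3}, {p34, p35} × {3}, {p33} × {1, 2, 3}, {p33, p34, p35} × {3}, {p34, p35} × {1, 3}, {p34, p35} × {2, 3}, {p33, p34, p35} × {1, 3}, {p33, p34, p35} × {2, 3}, {p34, p35} × {1, 2, 3}, {p33, p34, p35} × {1, 2, 3}}; |τ_{X×Y}| = 25.

Enumerate products U × V with U ∈ τ_X, V ∈ τ_Y (deduplicated):
  ∅ × ∅ = {} (∅)
  {p33} × {3} = {(p33,3)}
  {p33} × {1, 3} = {(p33,1), (p33,3)}
  {p33} × {2, 3} = {(p33,2), (p33,3)}
  {p34, p35} × {3} = {(p34,3), (p35,3)}
  {p33} × {1, 2, 3} = {(p33,1), (p33,2), (p33,3)}
  {p33, p34, p35} × {3} = {(p33,3), (p34,3), (p35,3)}
  {p34, p35} × {1, 3} = {(p34,1), (p34,3), (p35,1), (p35,3)}
  {p34, p35} × {2, 3} = {(p34,2), (p34,3), (p35,2), (p35,3)}
  {p33, p34, p35} × {1, 3} = {(p33,1), (p33,3), (p34,1), (p34,3), (p35,1), (p35,3)}
  {p33, p34, p35} × {2, 3} = {(p33,2), (p33,3), (p34,2), (p34,3), (p35,2), (p35,3)}
  {p34, p35} × {1, 2, 3} = {(p34,1), (p34,2), (p34,3), (p35,1), (p35,2), (p35,3)}
  {p33, p34, p35} × {1, 2, 3} = {(p33,1), (p33,2), (p33,3), (p34,1), (p34,2), (p34,3), (p35,1), (p35,2), (p35,3)}
These 13 distinct sets form the basis B.
Close under arbitrary unions to get τ_{X×Y}; counting gives |τ_{X×Y}| = 25.


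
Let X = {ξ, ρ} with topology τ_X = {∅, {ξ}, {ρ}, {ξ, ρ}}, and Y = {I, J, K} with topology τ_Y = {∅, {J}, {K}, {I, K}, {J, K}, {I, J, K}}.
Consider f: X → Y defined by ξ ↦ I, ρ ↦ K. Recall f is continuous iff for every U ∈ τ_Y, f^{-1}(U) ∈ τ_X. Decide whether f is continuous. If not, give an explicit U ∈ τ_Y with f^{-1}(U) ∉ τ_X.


f IS continuous.

Compute f^{-1}(U) for each U ∈ τ_Y:
  U = ∅: f^{-1}(U) = ∅ ∈ τ_X ✓.
  U = {J}: f^{-1}(U) = ∅ ∈ τ_X ✓.
  U = {K}: f^{-1}(U) = {ρ} ∈ τ_X ✓.
  U = {I, K}: f^{-1}(U) = {ξ, ρ} ∈ τ_X ✓.
  U = {J, K}: f^{-1}(U) = {ρ} ∈ τ_X ✓.
  U = {I, J, K}: f^{-1}(U) = {ξ, ρ} ∈ τ_X ✓.
Every preimage lies in τ_X, so f IS continuous.


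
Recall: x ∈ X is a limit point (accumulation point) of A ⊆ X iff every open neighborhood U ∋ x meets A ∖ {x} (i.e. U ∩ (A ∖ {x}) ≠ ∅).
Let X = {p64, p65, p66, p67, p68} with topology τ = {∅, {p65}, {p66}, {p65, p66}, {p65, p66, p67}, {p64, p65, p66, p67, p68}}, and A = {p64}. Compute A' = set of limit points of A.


A' = {p68}

For each x ∈ X, list the open sets U ∈ τ with x ∈ U, then check whether U ∩ (A ∖ {x}) ≠ ∅ for every such U.
  x = p64: open {p64, p65, p66, p67, p68} ∋ x has {p64, p65, p66, p67, p68} ∩ (A ∖ {p64}) = ∅, so x is NOT a limit point.
  x = p65: open {p65} ∋ x has {p65} ∩ (A ∖ {p65}) = ∅, so x is NOT a limit point.
  x = p66: open {p66} ∋ x has {p66} ∩ (A ∖ {p66}) = ∅, so x is NOT a limit point.
  x = p67: open {p65, p66, p67} ∋ x has {p65, p66, p67} ∩ (A ∖ {p67}) = ∅, so x is NOT a limit point.
  x = p68: opens ∋ x are {p64, p65, p66, p67, p68}; each meets A ∖ {p68}, so x IS a limit point.
Collecting: A' = {p68}.


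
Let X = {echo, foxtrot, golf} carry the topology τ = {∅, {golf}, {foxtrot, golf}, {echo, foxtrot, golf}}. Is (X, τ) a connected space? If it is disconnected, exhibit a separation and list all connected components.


(X, τ) is connected.

Find clopen sets (U ∈ τ with X ∖ U ∈ τ):
  U = ∅, X ∖ U = {echo, foxtrot, golf} — both open, so U is clopen.
  U = {echo, foxtrot, golf}, X ∖ U = ∅ — both open, so U is clopen.
Only trivial clopens (∅ and X) exist, so (X, τ) is connected.
Compute connected components by grouping points that agree on all clopens:
  component: {echo, foxtrot, golf}


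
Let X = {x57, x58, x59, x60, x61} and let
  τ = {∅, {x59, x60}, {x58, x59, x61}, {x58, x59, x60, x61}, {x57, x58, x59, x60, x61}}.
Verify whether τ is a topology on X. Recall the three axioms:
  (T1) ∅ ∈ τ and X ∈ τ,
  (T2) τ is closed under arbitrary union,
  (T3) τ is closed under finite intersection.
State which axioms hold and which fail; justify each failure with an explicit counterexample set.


τ is NOT a topology on X.

Axiom (T1): ∅ ∈ τ? Yes; X ∈ τ? Yes.
Axiom (T2/T3): check pairwise unions and intersections of members of τ.
Counterexample for (T3): {x59, x60} ∩ {x58, x59, x61} = {x59} ∉ τ. Therefore τ is NOT a topology.


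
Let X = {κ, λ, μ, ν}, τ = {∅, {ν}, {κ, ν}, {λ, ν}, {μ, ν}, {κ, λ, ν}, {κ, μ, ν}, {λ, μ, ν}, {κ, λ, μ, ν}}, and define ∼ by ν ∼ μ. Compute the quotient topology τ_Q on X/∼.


X/∼ = {[κ], [λ], [μ=ν]}; |τ_Q| = 5.

Equivalence classes: [κ], [λ], [μ=ν].
Quotient map π: X → X/∼ sends κ ↦ [κ], λ ↦ [λ], μ ↦ [μ=ν], ν ↦ [μ=ν].
For each subset V ⊆ X/∼, compute π^{-1}(V) ⊆ X and check whether π^{-1}(V) ∈ τ. V is open in τ_Q iff π^{-1}(V) ∈ τ.
  V = {}: π^{-1}(V) = ∅ ∈ τ ✓.
  V = {[κ]}: π^{-1}(V) = {κ} ∉ τ ✗.
  V = {[λ]}: π^{-1}(V) = {λ} ∉ τ ✗.
  V = {[κ], [λ]}: π^{-1}(V) = {κ, λ} ∉ τ ✗.
  V = {[μ=ν]}: π^{-1}(V) = {μ, ν} ∈ τ ✓.
  V = {[κ], [μ=ν]}: π^{-1}(V) = {κ, μ, ν} ∈ τ ✓.
  V = {[λ], [μ=ν]}: π^{-1}(V) = {λ, μ, ν} ∈ τ ✓.
  V = {[κ], [λ], [μ=ν]}: π^{-1}(V) = {κ, λ, μ, ν} ∈ τ ✓.
Open sets in the quotient: τ_Q = {{}, {[μ=ν]}, {[κ], [μ=ν]}, {[λ], [μ=ν]}, {[κ], [λ], [μ=ν]}} (5 elements).


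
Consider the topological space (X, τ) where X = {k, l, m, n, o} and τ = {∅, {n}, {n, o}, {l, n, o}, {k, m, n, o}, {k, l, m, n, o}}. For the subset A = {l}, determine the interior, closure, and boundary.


int(A) = ∅, cl(A) = {l}, ∂A = {l}.

Closed sets in (X, τ) are complements of opens:
  closed(X, τ) = {∅, {l}, {k, m}, {k, l, m}, {k, l, m, o}, {k, l, m, n, o}}.
int(A) = ⋃ {U ∈ τ : U ⊆ A}. Opens contained in A: ∅.
Taking the union of these: int(A) = ∅.
cl(A) = ⋂ {C closed : A ⊆ C}. Closed sets containing A: {l}, {k, l, m}, {k, l, m, o}, {k, l, m, n, o}.
Intersecting these: cl(A) = {l}.
∂A = cl(A) ∖ int(A) = {l} ∖ ∅ = {l}.


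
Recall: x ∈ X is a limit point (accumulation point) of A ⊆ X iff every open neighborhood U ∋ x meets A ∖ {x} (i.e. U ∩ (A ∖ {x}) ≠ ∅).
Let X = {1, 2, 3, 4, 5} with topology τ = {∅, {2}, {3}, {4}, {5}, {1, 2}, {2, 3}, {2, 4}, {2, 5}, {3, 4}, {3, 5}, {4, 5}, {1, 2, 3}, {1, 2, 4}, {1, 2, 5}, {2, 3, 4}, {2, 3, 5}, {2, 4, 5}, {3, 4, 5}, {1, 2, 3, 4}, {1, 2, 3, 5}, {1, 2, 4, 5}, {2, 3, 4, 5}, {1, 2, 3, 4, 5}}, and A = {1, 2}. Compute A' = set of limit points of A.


A' = {1}

For each x ∈ X, list the open sets U ∈ τ with x ∈ U, then check whether U ∩ (A ∖ {x}) ≠ ∅ for every such U.
  x = 1: opens ∋ x are {1, 2}, {1, 2, 3}, {1, 2, 4}, {1, 2, 5}, {1, 2, 3, 4}, {1, 2, 3, 5}, {1, 2, 4, 5}, {1, 2, 3, 4, 5}; each meets A ∖ {1}, so x IS a limit point.
  x = 2: open {2} ∋ x has {2} ∩ (A ∖ {2}) = ∅, so x is NOT a limit point.
  x = 3: open {3} ∋ x has {3} ∩ (A ∖ {3}) = ∅, so x is NOT a limit point.
  x = 4: open {4} ∋ x has {4} ∩ (A ∖ {4}) = ∅, so x is NOT a limit point.
  x = 5: open {5} ∋ x has {5} ∩ (A ∖ {5}) = ∅, so x is NOT a limit point.
Collecting: A' = {1}.


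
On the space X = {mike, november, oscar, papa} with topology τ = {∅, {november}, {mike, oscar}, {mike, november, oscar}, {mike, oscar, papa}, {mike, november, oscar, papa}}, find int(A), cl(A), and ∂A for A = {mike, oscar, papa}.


int(A) = {mike, oscar, papa}, cl(A) = {mike, oscar, papa}, ∂A = ∅.

Closed sets in (X, τ) are complements of opens:
  closed(X, τ) = {∅, {november}, {papa}, {november, papa}, {mike, oscar, papa}, {mike, november, oscar, papa}}.
int(A) = ⋃ {U ∈ τ : U ⊆ A}. Opens contained in A: ∅, {mike, oscar}, {mike, oscar, papa}.
Taking the union of these: int(A) = {mike, oscar, papa}.
cl(A) = ⋂ {C closed : A ⊆ C}. Closed sets containing A: {mike, oscar, papa}, {mike, november, oscar, papa}.
Intersecting these: cl(A) = {mike, oscar, papa}.
∂A = cl(A) ∖ int(A) = {mike, oscar, papa} ∖ {mike, oscar, papa} = ∅.


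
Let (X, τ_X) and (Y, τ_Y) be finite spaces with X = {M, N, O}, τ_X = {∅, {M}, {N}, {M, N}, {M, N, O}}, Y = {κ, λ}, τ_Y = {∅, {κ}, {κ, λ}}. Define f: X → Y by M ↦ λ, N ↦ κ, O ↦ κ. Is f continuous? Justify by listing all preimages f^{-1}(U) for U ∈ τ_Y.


f is NOT continuous.

Compute f^{-1}(U) for each U ∈ τ_Y:
  U = ∅: f^{-1}(U) = ∅ ∈ τ_X ✓.
  U = {κ}: f^{-1}(U) = {N, O} ∉ τ_X ✗.
  U = {κ, λ}: f^{-1}(U) = {M, N, O} ∈ τ_X ✓.
Found U = {κ} with f^{-1}(U) = {N, O} not in τ_X. Therefore f is NOT continuous.


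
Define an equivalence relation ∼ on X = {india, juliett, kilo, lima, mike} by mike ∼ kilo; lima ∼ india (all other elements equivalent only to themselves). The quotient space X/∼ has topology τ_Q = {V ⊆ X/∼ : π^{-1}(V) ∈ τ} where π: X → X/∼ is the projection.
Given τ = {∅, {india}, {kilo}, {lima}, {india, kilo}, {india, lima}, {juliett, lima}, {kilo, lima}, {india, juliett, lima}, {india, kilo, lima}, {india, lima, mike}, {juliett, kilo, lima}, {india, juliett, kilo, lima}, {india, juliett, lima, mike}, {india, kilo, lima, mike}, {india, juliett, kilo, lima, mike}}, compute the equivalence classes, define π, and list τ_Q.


X/∼ = {[india=lima], [juliett], [kilo=mike]}; |τ_Q| = 5.

Equivalence classes: [india=lima], [juliett], [kilo=mike].
Quotient map π: X → X/∼ sends india ↦ [india=lima], juliett ↦ [juliett], kilo ↦ [kilo=mike], lima ↦ [india=lima], mike ↦ [kilo=mike].
For each subset V ⊆ X/∼, compute π^{-1}(V) ⊆ X and check whether π^{-1}(V) ∈ τ. V is open in τ_Q iff π^{-1}(V) ∈ τ.
  V = {}: π^{-1}(V) = ∅ ∈ τ ✓.
  V = {[india=lima]}: π^{-1}(V) = {india, lima} ∈ τ ✓.
  V = {[juliett]}: π^{-1}(V) = {juliett} ∉ τ ✗.
  V = {[india=lima], [juliett]}: π^{-1}(V) = {india, juliett, lima} ∈ τ ✓.
  V = {[kilo=mike]}: π^{-1}(V) = {kilo, mike} ∉ τ ✗.
  V = {[india=lima], [kilo=mike]}: π^{-1}(V) = {india, kilo, lima, mike} ∈ τ ✓.
  V = {[juliett], [kilo=mike]}: π^{-1}(V) = {juliett, kilo, mike} ∉ τ ✗.
  V = {[india=lima], [juliett], [kilo=mike]}: π^{-1}(V) = {india, juliett, kilo, lima, mike} ∈ τ ✓.
Open sets in the quotient: τ_Q = {{}, {[india=lima]}, {[india=lima], [juliett]}, {[india=lima], [kilo=mike]}, {[india=lima], [juliett], [kilo=mike]}} (5 elements).


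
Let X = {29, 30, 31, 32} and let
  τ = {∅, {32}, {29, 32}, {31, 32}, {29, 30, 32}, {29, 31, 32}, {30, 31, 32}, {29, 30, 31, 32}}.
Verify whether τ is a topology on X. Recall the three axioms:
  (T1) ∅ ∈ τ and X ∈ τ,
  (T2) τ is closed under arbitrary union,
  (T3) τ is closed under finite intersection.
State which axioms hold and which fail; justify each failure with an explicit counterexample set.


τ is NOT a topology on X.

Axiom (T1): ∅ ∈ τ? Yes; X ∈ τ? Yes.
Axiom (T2/T3): check pairwise unions and intersections of members of τ.
Counterexample for (T3): {29, 30, 32} ∩ {30, 31, 32} = {30, 32} ∉ τ. Therefore τ is NOT a topology.


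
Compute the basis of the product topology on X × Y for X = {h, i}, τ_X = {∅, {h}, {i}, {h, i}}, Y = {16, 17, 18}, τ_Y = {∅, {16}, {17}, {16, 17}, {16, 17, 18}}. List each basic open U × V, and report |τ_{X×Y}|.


Basis B = {∅ × ∅, {h} × {16}, {h} × {17}, {i} × {16}, {i} × {17}, {h} × {16, 17}, {h, i} × {16}, {h, i} × {17}, {i} × {16, 17}, {h} × {16, 17, 18}, {i} × {16, 17, 18}, {h, i} × {16, 17}, {h, i} × {16, 17, 18}}; |τ_{X×Y}| = 25.

Enumerate products U × V with U ∈ τ_X, V ∈ τ_Y (deduplicated):
  ∅ × ∅ = {} (∅)
  {h} × {16} = {(h,16)}
  {h} × {17} = {(h,17)}
  {i} × {16} = {(i,16)}
  {i} × {17} = {(i,17)}
  {h} × {16, 17} = {(h,16), (h,17)}
  {h, i} × {16} = {(h,16), (i,16)}
  {h, i} × {17} = {(h,17), (i,17)}
  {i} × {16, 17} = {(i,16), (i,17)}
  {h} × {16, 17, 18} = {(h,16), (h,17), (h,18)}
  {i} × {16, 17, 18} = {(i,16), (i,17), (i,18)}
  {h, i} × {16, 17} = {(h,16), (h,17), (i,16), (i,17)}
  {h, i} × {16, 17, 18} = {(h,16), (h,17), (h,18), (i,16), (i,17), (i,18)}
These 13 distinct sets form the basis B.
Close under arbitrary unions to get τ_{X×Y}; counting gives |τ_{X×Y}| = 25.


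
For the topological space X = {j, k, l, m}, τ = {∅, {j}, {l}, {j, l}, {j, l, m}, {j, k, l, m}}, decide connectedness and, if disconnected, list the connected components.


(X, τ) is connected.

Find clopen sets (U ∈ τ with X ∖ U ∈ τ):
  U = ∅, X ∖ U = {j, k, l, m} — both open, so U is clopen.
  U = {j, k, l, m}, X ∖ U = ∅ — both open, so U is clopen.
Only trivial clopens (∅ and X) exist, so (X, τ) is connected.
Compute connected components by grouping points that agree on all clopens:
  component: {j, k, l, m}


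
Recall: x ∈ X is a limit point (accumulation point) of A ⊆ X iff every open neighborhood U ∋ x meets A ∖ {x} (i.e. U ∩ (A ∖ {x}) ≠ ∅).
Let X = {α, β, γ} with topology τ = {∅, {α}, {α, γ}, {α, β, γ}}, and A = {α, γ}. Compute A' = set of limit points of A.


A' = {β, γ}

For each x ∈ X, list the open sets U ∈ τ with x ∈ U, then check whether U ∩ (A ∖ {x}) ≠ ∅ for every such U.
  x = α: open {α} ∋ x has {α} ∩ (A ∖ {α}) = ∅, so x is NOT a limit point.
  x = β: opens ∋ x are {α, β, γ}; each meets A ∖ {β}, so x IS a limit point.
  x = γ: opens ∋ x are {α, γ}, {α, β, γ}; each meets A ∖ {γ}, so x IS a limit point.
Collecting: A' = {β, γ}.


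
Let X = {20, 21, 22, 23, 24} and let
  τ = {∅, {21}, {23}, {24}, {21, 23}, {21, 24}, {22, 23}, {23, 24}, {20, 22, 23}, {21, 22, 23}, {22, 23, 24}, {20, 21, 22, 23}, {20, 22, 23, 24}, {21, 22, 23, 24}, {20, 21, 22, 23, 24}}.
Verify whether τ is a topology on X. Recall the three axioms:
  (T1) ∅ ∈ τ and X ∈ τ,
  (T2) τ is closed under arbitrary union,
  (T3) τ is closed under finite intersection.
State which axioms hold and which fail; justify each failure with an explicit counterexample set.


τ is NOT a topology on X.

Axiom (T1): ∅ ∈ τ? Yes; X ∈ τ? Yes.
Axiom (T2/T3): check pairwise unions and intersections of members of τ.
Counterexample for (T2): {21} ∪ {23, 24} = {21, 23, 24} ∉ τ. Therefore τ is NOT a topology.


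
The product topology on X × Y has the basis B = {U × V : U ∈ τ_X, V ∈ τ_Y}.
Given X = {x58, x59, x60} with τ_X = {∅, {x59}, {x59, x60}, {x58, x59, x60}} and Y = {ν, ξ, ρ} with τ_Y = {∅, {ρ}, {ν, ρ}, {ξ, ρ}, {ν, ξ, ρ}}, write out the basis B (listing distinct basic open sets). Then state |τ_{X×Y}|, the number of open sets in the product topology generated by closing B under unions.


Basis B = {∅ × ∅, {x59} × {ρ}, {x59} × {ν, ρ}, {x59} × {ξ, ρ}, {x59, x60} × {ρ}, {x58, x59, x60} × {ρ}, {x59} × {ν, ξ, ρ}, {x59, x60} × {ν, ρ}, {x59, x60} × {ξ, ρ}, {x58, x59, x60} × {ν, ρ}, {x58, x59, x60} × {ξ, ρ}, {x59, x60} × {ν, ξ, ρ}, {x58, x59, x60} × {ν, ξ, ρ}}; |τ_{X×Y}| = 30.

Enumerate products U × V with U ∈ τ_X, V ∈ τ_Y (deduplicated):
  ∅ × ∅ = {} (∅)
  {x59} × {ρ} = {(x59,ρ)}
  {x59} × {ν, ρ} = {(x59,ν), (x59,ρ)}
  {x59} × {ξ, ρ} = {(x59,ξ), (x59,ρ)}
  {x59, x60} × {ρ} = {(x59,ρ), (x60,ρ)}
  {x58, x59, x60} × {ρ} = {(x58,ρ), (x59,ρ), (x60,ρ)}
  {x59} × {ν, ξ, ρ} = {(x59,ν), (x59,ξ), (x59,ρ)}
  {x59, x60} × {ν, ρ} = {(x59,ν), (x59,ρ), (x60,ν), (x60,ρ)}
  {x59, x60} × {ξ, ρ} = {(x59,ξ), (x59,ρ), (x60,ξ), (x60,ρ)}
  {x58, x59, x60} × {ν, ρ} = {(x58,ν), (x58,ρ), (x59,ν), (x59,ρ), (x60,ν), (x60,ρ)}
  {x58, x59, x60} × {ξ, ρ} = {(x58,ξ), (x58,ρ), (x59,ξ), (x59,ρ), (x60,ξ), (x60,ρ)}
  {x59, x60} × {ν, ξ, ρ} = {(x59,ν), (x59,ξ), (x59,ρ), (x60,ν), (x60,ξ), (x60,ρ)}
  {x58, x59, x60} × {ν, ξ, ρ} = {(x58,ν), (x58,ξ), (x58,ρ), (x59,ν), (x59,ξ), (x59,ρ), (x60,ν), (x60,ξ), (x60,ρ)}
These 13 distinct sets form the basis B.
Close under arbitrary unions to get τ_{X×Y}; counting gives |τ_{X×Y}| = 30.


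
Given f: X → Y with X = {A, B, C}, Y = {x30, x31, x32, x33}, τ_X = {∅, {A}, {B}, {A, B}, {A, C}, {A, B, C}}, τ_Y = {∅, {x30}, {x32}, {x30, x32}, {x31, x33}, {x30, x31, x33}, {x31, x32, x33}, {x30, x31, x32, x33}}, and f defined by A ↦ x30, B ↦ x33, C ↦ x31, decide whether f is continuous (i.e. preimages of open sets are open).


f is NOT continuous.

Compute f^{-1}(U) for each U ∈ τ_Y:
  U = ∅: f^{-1}(U) = ∅ ∈ τ_X ✓.
  U = {x30}: f^{-1}(U) = {A} ∈ τ_X ✓.
  U = {x32}: f^{-1}(U) = ∅ ∈ τ_X ✓.
  U = {x30, x32}: f^{-1}(U) = {A} ∈ τ_X ✓.
  U = {x31, x33}: f^{-1}(U) = {B, C} ∉ τ_X ✗.
  U = {x30, x31, x33}: f^{-1}(U) = {A, B, C} ∈ τ_X ✓.
  U = {x31, x32, x33}: f^{-1}(U) = {B, C} ∉ τ_X ✗.
  U = {x30, x31, x32, x33}: f^{-1}(U) = {A, B, C} ∈ τ_X ✓.
Found U = {x31, x33} with f^{-1}(U) = {B, C} not in τ_X. Therefore f is NOT continuous.


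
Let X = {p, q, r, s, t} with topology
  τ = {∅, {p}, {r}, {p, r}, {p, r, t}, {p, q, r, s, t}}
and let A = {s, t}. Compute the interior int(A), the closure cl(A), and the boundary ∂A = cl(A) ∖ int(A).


int(A) = ∅, cl(A) = {q, s, t}, ∂A = {q, s, t}.

Closed sets in (X, τ) are complements of opens:
  closed(X, τ) = {∅, {q, s}, {q, s, t}, {p, q, s, t}, {q, r, s, t}, {p, q, r, s, t}}.
int(A) = ⋃ {U ∈ τ : U ⊆ A}. Opens contained in A: ∅.
Taking the union of these: int(A) = ∅.
cl(A) = ⋂ {C closed : A ⊆ C}. Closed sets containing A: {q, s, t}, {p, q, s, t}, {q, r, s, t}, {p, q, r, s, t}.
Intersecting these: cl(A) = {q, s, t}.
∂A = cl(A) ∖ int(A) = {q, s, t} ∖ ∅ = {q, s, t}.


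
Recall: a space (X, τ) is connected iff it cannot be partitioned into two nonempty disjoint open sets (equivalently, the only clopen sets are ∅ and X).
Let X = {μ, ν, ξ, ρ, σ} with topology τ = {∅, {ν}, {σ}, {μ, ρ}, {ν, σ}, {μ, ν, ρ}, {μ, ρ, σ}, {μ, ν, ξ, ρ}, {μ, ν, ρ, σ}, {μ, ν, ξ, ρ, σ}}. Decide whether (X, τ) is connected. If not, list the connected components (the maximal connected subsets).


(X, τ) is disconnected; components = [{σ}, {μ, ν, ξ, ρ}].

Find clopen sets (U ∈ τ with X ∖ U ∈ τ):
  U = ∅, X ∖ U = {μ, ν, ξ, ρ, σ} — both open, so U is clopen.
  U = {σ}, X ∖ U = {μ, ν, ξ, ρ} — both open, so U is clopen.
  U = {μ, ν, ξ, ρ}, X ∖ U = {σ} — both open, so U is clopen.
  U = {μ, ν, ξ, ρ, σ}, X ∖ U = ∅ — both open, so U is clopen.
Nontrivial clopen(s) exist: e.g. {μ, ν, ξ, ρ}. So (X, τ) is disconnected.
Compute connected components by grouping points that agree on all clopens:
  component: {σ}
  component: {μ, ν, ξ, ρ}


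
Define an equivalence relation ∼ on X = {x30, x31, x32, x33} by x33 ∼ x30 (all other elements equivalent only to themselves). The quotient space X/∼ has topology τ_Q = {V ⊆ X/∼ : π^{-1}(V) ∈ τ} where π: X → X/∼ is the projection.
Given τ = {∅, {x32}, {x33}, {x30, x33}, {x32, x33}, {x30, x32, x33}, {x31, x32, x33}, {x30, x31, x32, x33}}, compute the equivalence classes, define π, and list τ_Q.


X/∼ = {[x30=x33], [x31], [x32]}; |τ_Q| = 5.

Equivalence classes: [x30=x33], [x31], [x32].
Quotient map π: X → X/∼ sends x30 ↦ [x30=x33], x31 ↦ [x31], x32 ↦ [x32], x33 ↦ [x30=x33].
For each subset V ⊆ X/∼, compute π^{-1}(V) ⊆ X and check whether π^{-1}(V) ∈ τ. V is open in τ_Q iff π^{-1}(V) ∈ τ.
  V = {}: π^{-1}(V) = ∅ ∈ τ ✓.
  V = {[x30=x33]}: π^{-1}(V) = {x30, x33} ∈ τ ✓.
  V = {[x31]}: π^{-1}(V) = {x31} ∉ τ ✗.
  V = {[x30=x33], [x31]}: π^{-1}(V) = {x30, x31, x33} ∉ τ ✗.
  V = {[x32]}: π^{-1}(V) = {x32} ∈ τ ✓.
  V = {[x30=x33], [x32]}: π^{-1}(V) = {x30, x32, x33} ∈ τ ✓.
  V = {[x31], [x32]}: π^{-1}(V) = {x31, x32} ∉ τ ✗.
  V = {[x30=x33], [x31], [x32]}: π^{-1}(V) = {x30, x31, x32, x33} ∈ τ ✓.
Open sets in the quotient: τ_Q = {{}, {[x30=x33]}, {[x32]}, {[x30=x33], [x32]}, {[x30=x33], [x31], [x32]}} (5 elements).


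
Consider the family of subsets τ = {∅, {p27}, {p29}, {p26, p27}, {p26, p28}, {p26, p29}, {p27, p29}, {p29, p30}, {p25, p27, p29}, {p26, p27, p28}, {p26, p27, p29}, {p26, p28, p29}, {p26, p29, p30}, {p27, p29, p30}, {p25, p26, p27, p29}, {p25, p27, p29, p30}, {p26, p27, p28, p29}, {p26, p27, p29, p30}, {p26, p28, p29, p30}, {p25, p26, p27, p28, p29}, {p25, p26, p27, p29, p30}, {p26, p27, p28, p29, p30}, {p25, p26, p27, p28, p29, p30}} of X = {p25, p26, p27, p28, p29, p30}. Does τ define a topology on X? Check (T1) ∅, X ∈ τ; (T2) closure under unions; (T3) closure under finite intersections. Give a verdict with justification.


τ is NOT a topology on X.

Axiom (T1): ∅ ∈ τ? Yes; X ∈ τ? Yes.
Axiom (T2/T3): check pairwise unions and intersections of members of τ.
Counterexample for (T3): {p26, p27} ∩ {p26, p28} = {p26} ∉ τ. Therefore τ is NOT a topology.


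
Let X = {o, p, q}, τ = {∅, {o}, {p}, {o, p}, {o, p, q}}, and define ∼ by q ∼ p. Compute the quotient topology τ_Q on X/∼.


X/∼ = {[o], [p=q]}; |τ_Q| = 3.

Equivalence classes: [o], [p=q].
Quotient map π: X → X/∼ sends o ↦ [o], p ↦ [p=q], q ↦ [p=q].
For each subset V ⊆ X/∼, compute π^{-1}(V) ⊆ X and check whether π^{-1}(V) ∈ τ. V is open in τ_Q iff π^{-1}(V) ∈ τ.
  V = {}: π^{-1}(V) = ∅ ∈ τ ✓.
  V = {[o]}: π^{-1}(V) = {o} ∈ τ ✓.
  V = {[p=q]}: π^{-1}(V) = {p, q} ∉ τ ✗.
  V = {[o], [p=q]}: π^{-1}(V) = {o, p, q} ∈ τ ✓.
Open sets in the quotient: τ_Q = {{}, {[o]}, {[o], [p=q]}} (3 elements).


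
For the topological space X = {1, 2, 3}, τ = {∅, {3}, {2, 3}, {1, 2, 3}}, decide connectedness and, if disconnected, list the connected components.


(X, τ) is connected.

Find clopen sets (U ∈ τ with X ∖ U ∈ τ):
  U = ∅, X ∖ U = {1, 2, 3} — both open, so U is clopen.
  U = {1, 2, 3}, X ∖ U = ∅ — both open, so U is clopen.
Only trivial clopens (∅ and X) exist, so (X, τ) is connected.
Compute connected components by grouping points that agree on all clopens:
  component: {1, 2, 3}


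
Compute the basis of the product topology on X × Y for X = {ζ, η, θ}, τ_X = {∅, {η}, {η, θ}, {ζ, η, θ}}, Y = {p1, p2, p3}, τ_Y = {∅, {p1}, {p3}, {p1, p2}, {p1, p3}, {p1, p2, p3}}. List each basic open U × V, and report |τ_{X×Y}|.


Basis B = {∅ × ∅, {η} × {p1}, {η} × {p3}, {η} × {p1, p2}, {η} × {p1, p3}, {η, θ} × {p1}, {η, θ} × {p3}, {ζ, η, θ} × {p1}, {ζ, η, θ} × {p3}, {η} × {p1, p2, p3}, {η, θ} × {p1, p2}, {η, θ} × {p1, p3}, {ζ, η, θ} × {p1, p2}, {ζ, η, θ} × {p1, p3}, {η, θ} × {p1, p2, p3}, {ζ, η, θ} × {p1, p2, p3}}; |τ_{X×Y}| = 40.

Enumerate products U × V with U ∈ τ_X, V ∈ τ_Y (deduplicated):
  ∅ × ∅ = {} (∅)
  {η} × {p1} = {(η,p1)}
  {η} × {p3} = {(η,p3)}
  {η} × {p1, p2} = {(η,p1), (η,p2)}
  {η} × {p1, p3} = {(η,p1), (η,p3)}
  {η, θ} × {p1} = {(η,p1), (θ,p1)}
  {η, θ} × {p3} = {(η,p3), (θ,p3)}
  {ζ, η, θ} × {p1} = {(ζ,p1), (η,p1), (θ,p1)}
  {ζ, η, θ} × {p3} = {(ζ,p3), (η,p3), (θ,p3)}
  {η} × {p1, p2, p3} = {(η,p1), (η,p2), (η,p3)}
  {η, θ} × {p1, p2} = {(η,p1), (η,p2), (θ,p1), (θ,p2)}
  {η, θ} × {p1, p3} = {(η,p1), (η,p3), (θ,p1), (θ,p3)}
  {ζ, η, θ} × {p1, p2} = {(ζ,p1), (ζ,p2), (η,p1), (η,p2), (θ,p1), (θ,p2)}
  {ζ, η, θ} × {p1, p3} = {(ζ,p1), (ζ,p3), (η,p1), (η,p3), (θ,p1), (θ,p3)}
  {η, θ} × {p1, p2, p3} = {(η,p1), (η,p2), (η,p3), (θ,p1), (θ,p2), (θ,p3)}
  {ζ, η, θ} × {p1, p2, p3} = {(ζ,p1), (ζ,p2), (ζ,p3), (η,p1), (η,p2), (η,p3), (θ,p1), (θ,p2), (θ,p3)}
These 16 distinct sets form the basis B.
Close under arbitrary unions to get τ_{X×Y}; counting gives |τ_{X×Y}| = 40.


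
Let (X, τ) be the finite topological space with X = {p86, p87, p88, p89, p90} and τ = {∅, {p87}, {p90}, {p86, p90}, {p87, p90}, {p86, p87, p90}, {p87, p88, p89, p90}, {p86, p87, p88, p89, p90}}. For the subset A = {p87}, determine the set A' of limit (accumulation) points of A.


A' = {p88, p89}

For each x ∈ X, list the open sets U ∈ τ with x ∈ U, then check whether U ∩ (A ∖ {x}) ≠ ∅ for every such U.
  x = p86: open {p86, p90} ∋ x has {p86, p90} ∩ (A ∖ {p86}) = ∅, so x is NOT a limit point.
  x = p87: open {p87} ∋ x has {p87} ∩ (A ∖ {p87}) = ∅, so x is NOT a limit point.
  x = p88: opens ∋ x are {p87, p88, p89, p90}, {p86, p87, p88, p89, p90}; each meets A ∖ {p88}, so x IS a limit point.
  x = p89: opens ∋ x are {p87, p88, p89, p90}, {p86, p87, p88, p89, p90}; each meets A ∖ {p89}, so x IS a limit point.
  x = p90: open {p90} ∋ x has {p90} ∩ (A ∖ {p90}) = ∅, so x is NOT a limit point.
Collecting: A' = {p88, p89}.


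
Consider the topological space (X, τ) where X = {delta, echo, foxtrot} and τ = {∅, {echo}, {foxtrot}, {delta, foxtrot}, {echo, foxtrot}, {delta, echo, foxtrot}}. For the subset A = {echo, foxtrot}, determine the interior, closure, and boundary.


int(A) = {echo, foxtrot}, cl(A) = {delta, echo, foxtrot}, ∂A = {delta}.

Closed sets in (X, τ) are complements of opens:
  closed(X, τ) = {∅, {delta}, {echo}, {delta, echo}, {delta, foxtrot}, {delta, echo, foxtrot}}.
int(A) = ⋃ {U ∈ τ : U ⊆ A}. Opens contained in A: ∅, {echo}, {foxtrot}, {echo, foxtrot}.
Taking the union of these: int(A) = {echo, foxtrot}.
cl(A) = ⋂ {C closed : A ⊆ C}. Closed sets containing A: {delta, echo, foxtrot}.
Intersecting these: cl(A) = {delta, echo, foxtrot}.
∂A = cl(A) ∖ int(A) = {delta, echo, foxtrot} ∖ {echo, foxtrot} = {delta}.


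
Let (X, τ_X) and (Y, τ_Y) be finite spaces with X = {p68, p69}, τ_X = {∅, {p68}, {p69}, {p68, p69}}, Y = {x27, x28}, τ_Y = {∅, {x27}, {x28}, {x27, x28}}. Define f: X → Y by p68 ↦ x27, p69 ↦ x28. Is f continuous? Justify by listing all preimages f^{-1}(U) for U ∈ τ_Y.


f IS continuous.

Compute f^{-1}(U) for each U ∈ τ_Y:
  U = ∅: f^{-1}(U) = ∅ ∈ τ_X ✓.
  U = {x27}: f^{-1}(U) = {p68} ∈ τ_X ✓.
  U = {x28}: f^{-1}(U) = {p69} ∈ τ_X ✓.
  U = {x27, x28}: f^{-1}(U) = {p68, p69} ∈ τ_X ✓.
Every preimage lies in τ_X, so f IS continuous.


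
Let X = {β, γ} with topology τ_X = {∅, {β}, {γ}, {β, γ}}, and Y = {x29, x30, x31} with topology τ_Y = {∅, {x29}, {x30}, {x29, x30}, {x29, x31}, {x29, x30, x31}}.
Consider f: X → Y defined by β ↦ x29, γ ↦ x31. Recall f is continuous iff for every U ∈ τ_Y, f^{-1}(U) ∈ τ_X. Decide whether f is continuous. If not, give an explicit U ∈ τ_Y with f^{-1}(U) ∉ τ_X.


f IS continuous.

Compute f^{-1}(U) for each U ∈ τ_Y:
  U = ∅: f^{-1}(U) = ∅ ∈ τ_X ✓.
  U = {x29}: f^{-1}(U) = {β} ∈ τ_X ✓.
  U = {x30}: f^{-1}(U) = ∅ ∈ τ_X ✓.
  U = {x29, x30}: f^{-1}(U) = {β} ∈ τ_X ✓.
  U = {x29, x31}: f^{-1}(U) = {β, γ} ∈ τ_X ✓.
  U = {x29, x30, x31}: f^{-1}(U) = {β, γ} ∈ τ_X ✓.
Every preimage lies in τ_X, so f IS continuous.


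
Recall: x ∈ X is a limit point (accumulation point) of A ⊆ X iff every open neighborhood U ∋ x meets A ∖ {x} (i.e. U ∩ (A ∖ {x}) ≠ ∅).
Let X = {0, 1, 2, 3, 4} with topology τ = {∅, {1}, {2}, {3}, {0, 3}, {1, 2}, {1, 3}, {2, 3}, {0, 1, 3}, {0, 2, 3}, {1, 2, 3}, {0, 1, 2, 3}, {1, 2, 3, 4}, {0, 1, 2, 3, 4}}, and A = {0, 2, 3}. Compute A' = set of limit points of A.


A' = {0, 4}

For each x ∈ X, list the open sets U ∈ τ with x ∈ U, then check whether U ∩ (A ∖ {x}) ≠ ∅ for every such U.
  x = 0: opens ∋ x are {0, 3}, {0, 1, 3}, {0, 2, 3}, {0, 1, 2, 3}, {0, 1, 2, 3, 4}; each meets A ∖ {0}, so x IS a limit point.
  x = 1: open {1} ∋ x has {1} ∩ (A ∖ {1}) = ∅, so x is NOT a limit point.
  x = 2: open {2} ∋ x has {2} ∩ (A ∖ {2}) = ∅, so x is NOT a limit point.
  x = 3: open {3} ∋ x has {3} ∩ (A ∖ {3}) = ∅, so x is NOT a limit point.
  x = 4: opens ∋ x are {1, 2, 3, 4}, {0, 1, 2, 3, 4}; each meets A ∖ {4}, so x IS a limit point.
Collecting: A' = {0, 4}.


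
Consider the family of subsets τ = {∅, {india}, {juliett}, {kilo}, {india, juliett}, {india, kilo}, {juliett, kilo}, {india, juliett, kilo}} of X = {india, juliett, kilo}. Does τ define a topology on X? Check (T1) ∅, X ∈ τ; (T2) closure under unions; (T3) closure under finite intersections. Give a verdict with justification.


τ IS a topology on X.

Axiom (T1): ∅ ∈ τ? Yes; X ∈ τ? Yes.
Axiom (T2/T3): check pairwise unions and intersections of members of τ.
All pairwise intersections and unions checked — each lies in τ. Therefore τ satisfies (T1), (T2), (T3): it IS a topology on X.


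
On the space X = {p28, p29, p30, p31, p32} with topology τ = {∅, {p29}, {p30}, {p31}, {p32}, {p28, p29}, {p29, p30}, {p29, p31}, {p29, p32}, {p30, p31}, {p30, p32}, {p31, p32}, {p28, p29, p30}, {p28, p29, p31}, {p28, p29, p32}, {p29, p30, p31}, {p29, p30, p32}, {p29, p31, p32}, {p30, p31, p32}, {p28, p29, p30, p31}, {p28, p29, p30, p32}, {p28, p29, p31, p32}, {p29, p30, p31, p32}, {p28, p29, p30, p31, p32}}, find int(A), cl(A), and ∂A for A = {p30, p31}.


int(A) = {p30, p31}, cl(A) = {p30, p31}, ∂A = ∅.

Closed sets in (X, τ) are complements of opens:
  closed(X, τ) = {∅, {p28}, {p30}, {p31}, {p32}, {p28, p29}, {p28, p30}, {p28, p31}, {p28, p32}, {p30, p31}, {p30, p32}, {p31, p32}, {p28, p29, p30}, {p28, p29, p31}, {p28, p29, p32}, {p28, p30, p31}, {p28, p30, p32}, {p28, p31, p32}, {p30, p31, p32}, {p28, p29, p30, p31}, {p28, p29, p30, p32}, {p28, p29, p31, p32}, {p28, p30, p31, p32}, {p28, p29, p30, p31, p32}}.
int(A) = ⋃ {U ∈ τ : U ⊆ A}. Opens contained in A: ∅, {p30}, {p31}, {p30, p31}.
Taking the union of these: int(A) = {p30, p31}.
cl(A) = ⋂ {C closed : A ⊆ C}. Closed sets containing A: {p30, p31}, {p28, p30, p31}, {p30, p31, p32}, {p28, p29, p30, p31}, {p28, p30, p31, p32}, {p28, p29, p30, p31, p32}.
Intersecting these: cl(A) = {p30, p31}.
∂A = cl(A) ∖ int(A) = {p30, p31} ∖ {p30, p31} = ∅.


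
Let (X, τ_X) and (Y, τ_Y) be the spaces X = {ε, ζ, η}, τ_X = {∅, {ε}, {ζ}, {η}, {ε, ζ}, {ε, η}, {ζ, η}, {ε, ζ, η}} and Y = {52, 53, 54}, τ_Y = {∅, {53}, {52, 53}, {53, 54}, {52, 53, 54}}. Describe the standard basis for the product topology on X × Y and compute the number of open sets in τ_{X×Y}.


Basis B = {∅ × ∅, {ε} × {53}, {ζ} × {53}, {η} × {53}, {ε} × {52, 53}, {ε} × {53, 54}, {ε, ζ} × {53}, {ε, η} × {53}, {ζ} × {52, 53}, {ζ} × {53, 54}, {ζ, η} × {53}, {η} × {52, 53}, {η} × {53, 54}, {ε} × {52, 53, 54}, {ε, ζ, η} × {53}, {ζ} × {52, 53, 54}, {η} × {52, 53, 54}, {ε, ζ} × {52, 53}, {ε, η} × {52, 53}, {ε, ζ} × {53, 54}, {ε, η} × {53, 54}, {ζ, η} × {52, 53}, {ζ, η} × {53, 54}, {ε, ζ} × {52, 53, 54}, {ε, η} × {52, 53, 54}, {ε, ζ, η} × {52, 53}, {ε, ζ, η} × {53, 54}, {ζ, η} × {52, 53, 54}, {ε, ζ, η} × {52, 53, 54}}; |τ_{X×Y}| = 125.

Enumerate products U × V with U ∈ τ_X, V ∈ τ_Y (deduplicated):
  ∅ × ∅ = {} (∅)
  {ε} × {53} = {(ε,53)}
  {ζ} × {53} = {(ζ,53)}
  {η} × {53} = {(η,53)}
  {ε} × {52, 53} = {(ε,52), (ε,53)}
  {ε} × {53, 54} = {(ε,53), (ε,54)}
  {ε, ζ} × {53} = {(ε,53), (ζ,53)}
  {ε, η} × {53} = {(ε,53), (η,53)}
  {ζ} × {52, 53} = {(ζ,52), (ζ,53)}
  {ζ} × {53, 54} = {(ζ,53), (ζ,54)}
  {ζ, η} × {53} = {(ζ,53), (η,53)}
  {η} × {52, 53} = {(η,52), (η,53)}
  {η} × {53, 54} = {(η,53), (η,54)}
  {ε} × {52, 53, 54} = {(ε,52), (ε,53), (ε,54)}
  {ε, ζ, η} × {53} = {(ε,53), (ζ,53), (η,53)}
  {ζ} × {52, 53, 54} = {(ζ,52), (ζ,53), (ζ,54)}
  {η} × {52, 53, 54} = {(η,52), (η,53), (η,54)}
  {ε, ζ} × {52, 53} = {(ε,52), (ε,53), (ζ,52), (ζ,53)}
  {ε, η} × {52, 53} = {(ε,52), (ε,53), (η,52), (η,53)}
  {ε, ζ} × {53, 54} = {(ε,53), (ε,54), (ζ,53), (ζ,54)}
  {ε, η} × {53, 54} = {(ε,53), (ε,54), (η,53), (η,54)}
  {ζ, η} × {52, 53} = {(ζ,52), (ζ,53), (η,52), (η,53)}
  {ζ, η} × {53, 54} = {(ζ,53), (ζ,54), (η,53), (η,54)}
  {ε, ζ} × {52, 53, 54} = {(ε,52), (ε,53), (ε,54), (ζ,52), (ζ,53), (ζ,54)}
  {ε, η} × {52, 53, 54} = {(ε,52), (ε,53), (ε,54), (η,52), (η,53), (η,54)}
  {ε, ζ, η} × {52, 53} = {(ε,52), (ε,53), (ζ,52), (ζ,53), (η,52), (η,53)}
  {ε, ζ, η} × {53, 54} = {(ε,53), (ε,54), (ζ,53), (ζ,54), (η,53), (η,54)}
  {ζ, η} × {52, 53, 54} = {(ζ,52), (ζ,53), (ζ,54), (η,52), (η,53), (η,54)}
  {ε, ζ, η} × {52, 53, 54} = {(ε,52), (ε,53), (ε,54), (ζ,52), (ζ,53), (ζ,54), (η,52), (η,53), (η,54)}
These 29 distinct sets form the basis B.
Close under arbitrary unions to get τ_{X×Y}; counting gives |τ_{X×Y}| = 125.


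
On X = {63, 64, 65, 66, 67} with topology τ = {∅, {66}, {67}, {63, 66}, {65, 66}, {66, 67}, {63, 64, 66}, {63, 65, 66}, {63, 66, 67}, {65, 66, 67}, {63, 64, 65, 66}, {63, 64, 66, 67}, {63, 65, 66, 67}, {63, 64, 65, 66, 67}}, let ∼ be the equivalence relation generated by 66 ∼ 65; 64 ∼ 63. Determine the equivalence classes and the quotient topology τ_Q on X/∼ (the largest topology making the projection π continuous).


X/∼ = {[63=64], [65=66], [67]}; |τ_Q| = 6.

Equivalence classes: [63=64], [65=66], [67].
Quotient map π: X → X/∼ sends 63 ↦ [63=64], 64 ↦ [63=64], 65 ↦ [65=66], 66 ↦ [65=66], 67 ↦ [67].
For each subset V ⊆ X/∼, compute π^{-1}(V) ⊆ X and check whether π^{-1}(V) ∈ τ. V is open in τ_Q iff π^{-1}(V) ∈ τ.
  V = {}: π^{-1}(V) = ∅ ∈ τ ✓.
  V = {[63=64]}: π^{-1}(V) = {63, 64} ∉ τ ✗.
  V = {[65=66]}: π^{-1}(V) = {65, 66} ∈ τ ✓.
  V = {[63=64], [65=66]}: π^{-1}(V) = {63, 64, 65, 66} ∈ τ ✓.
  V = {[67]}: π^{-1}(V) = {67} ∈ τ ✓.
  V = {[63=64], [67]}: π^{-1}(V) = {63, 64, 67} ∉ τ ✗.
  V = {[65=66], [67]}: π^{-1}(V) = {65, 66, 67} ∈ τ ✓.
  V = {[63=64], [65=66], [67]}: π^{-1}(V) = {63, 64, 65, 66, 67} ∈ τ ✓.
Open sets in the quotient: τ_Q = {{}, {[65=66]}, {[63=64], [65=66]}, {[67]}, {[65=66], [67]}, {[63=64], [65=66], [67]}} (6 elements).


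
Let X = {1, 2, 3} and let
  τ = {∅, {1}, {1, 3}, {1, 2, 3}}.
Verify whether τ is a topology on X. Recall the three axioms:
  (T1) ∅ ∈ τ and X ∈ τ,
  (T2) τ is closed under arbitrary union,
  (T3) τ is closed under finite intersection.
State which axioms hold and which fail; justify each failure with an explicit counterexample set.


τ IS a topology on X.

Axiom (T1): ∅ ∈ τ? Yes; X ∈ τ? Yes.
Axiom (T2/T3): check pairwise unions and intersections of members of τ.
All pairwise intersections and unions checked — each lies in τ. Therefore τ satisfies (T1), (T2), (T3): it IS a topology on X.


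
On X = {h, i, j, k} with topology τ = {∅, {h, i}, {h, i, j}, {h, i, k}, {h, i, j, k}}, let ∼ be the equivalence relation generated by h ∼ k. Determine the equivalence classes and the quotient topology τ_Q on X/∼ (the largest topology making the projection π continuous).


X/∼ = {[h=k], [i], [j]}; |τ_Q| = 3.

Equivalence classes: [h=k], [i], [j].
Quotient map π: X → X/∼ sends h ↦ [h=k], i ↦ [i], j ↦ [j], k ↦ [h=k].
For each subset V ⊆ X/∼, compute π^{-1}(V) ⊆ X and check whether π^{-1}(V) ∈ τ. V is open in τ_Q iff π^{-1}(V) ∈ τ.
  V = {}: π^{-1}(V) = ∅ ∈ τ ✓.
  V = {[h=k]}: π^{-1}(V) = {h, k} ∉ τ ✗.
  V = {[i]}: π^{-1}(V) = {i} ∉ τ ✗.
  V = {[h=k], [i]}: π^{-1}(V) = {h, i, k} ∈ τ ✓.
  V = {[j]}: π^{-1}(V) = {j} ∉ τ ✗.
  V = {[h=k], [j]}: π^{-1}(V) = {h, j, k} ∉ τ ✗.
  V = {[i], [j]}: π^{-1}(V) = {i, j} ∉ τ ✗.
  V = {[h=k], [i], [j]}: π^{-1}(V) = {h, i, j, k} ∈ τ ✓.
Open sets in the quotient: τ_Q = {{}, {[h=k], [i]}, {[h=k], [i], [j]}} (3 elements).


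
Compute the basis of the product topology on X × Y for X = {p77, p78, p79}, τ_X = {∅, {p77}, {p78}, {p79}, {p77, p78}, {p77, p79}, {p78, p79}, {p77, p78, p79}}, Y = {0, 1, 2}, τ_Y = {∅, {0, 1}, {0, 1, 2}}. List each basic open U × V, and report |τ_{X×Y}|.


Basis B = {∅ × ∅, {p77} × {0, 1}, {p78} × {0, 1}, {p79} × {0, 1}, {p77} × {0, 1, 2}, {p78} × {0, 1, 2}, {p79} × {0, 1, 2}, {p77, p78} × {0, 1}, {p77, p79} × {0, 1}, {p78, p79} × {0, 1}, {p77, p78} × {0, 1, 2}, {p77, p79} × {0, 1, 2}, {p77, p78, p79} × {0, 1}, {p78, p79} × {0, 1, 2}, {p77, p78, p79} × {0, 1, 2}}; |τ_{X×Y}| = 27.

Enumerate products U × V with U ∈ τ_X, V ∈ τ_Y (deduplicated):
  ∅ × ∅ = {} (∅)
  {p77} × {0, 1} = {(p77,0), (p77,1)}
  {p78} × {0, 1} = {(p78,0), (p78,1)}
  {p79} × {0, 1} = {(p79,0), (p79,1)}
  {p77} × {0, 1, 2} = {(p77,0), (p77,1), (p77,2)}
  {p78} × {0, 1, 2} = {(p78,0), (p78,1), (p78,2)}
  {p79} × {0, 1, 2} = {(p79,0), (p79,1), (p79,2)}
  {p77, p78} × {0, 1} = {(p77,0), (p77,1), (p78,0), (p78,1)}
  {p77, p79} × {0, 1} = {(p77,0), (p77,1), (p79,0), (p79,1)}
  {p78, p79} × {0, 1} = {(p78,0), (p78,1), (p79,0), (p79,1)}
  {p77, p78} × {0, 1, 2} = {(p77,0), (p77,1), (p77,2), (p78,0), (p78,1), (p78,2)}
  {p77, p79} × {0, 1, 2} = {(p77,0), (p77,1), (p77,2), (p79,0), (p79,1), (p79,2)}
  {p77, p78, p79} × {0, 1} = {(p77,0), (p77,1), (p78,0), (p78,1), (p79,0), (p79,1)}
  {p78, p79} × {0, 1, 2} = {(p78,0), (p78,1), (p78,2), (p79,0), (p79,1), (p79,2)}
  {p77, p78, p79} × {0, 1, 2} = {(p77,0), (p77,1), (p77,2), (p78,0), (p78,1), (p78,2), (p79,0), (p79,1), (p79,2)}
These 15 distinct sets form the basis B.
Close under arbitrary unions to get τ_{X×Y}; counting gives |τ_{X×Y}| = 27.


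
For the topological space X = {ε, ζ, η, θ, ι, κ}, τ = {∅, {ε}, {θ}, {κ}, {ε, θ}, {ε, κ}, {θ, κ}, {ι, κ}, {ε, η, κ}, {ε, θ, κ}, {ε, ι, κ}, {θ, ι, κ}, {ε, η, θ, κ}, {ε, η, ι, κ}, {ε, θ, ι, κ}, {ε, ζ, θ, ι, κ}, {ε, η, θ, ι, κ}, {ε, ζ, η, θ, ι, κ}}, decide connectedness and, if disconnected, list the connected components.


(X, τ) is connected.

Find clopen sets (U ∈ τ with X ∖ U ∈ τ):
  U = ∅, X ∖ U = {ε, ζ, η, θ, ι, κ} — both open, so U is clopen.
  U = {ε, ζ, η, θ, ι, κ}, X ∖ U = ∅ — both open, so U is clopen.
Only trivial clopens (∅ and X) exist, so (X, τ) is connected.
Compute connected components by grouping points that agree on all clopens:
  component: {ε, ζ, η, θ, ι, κ}


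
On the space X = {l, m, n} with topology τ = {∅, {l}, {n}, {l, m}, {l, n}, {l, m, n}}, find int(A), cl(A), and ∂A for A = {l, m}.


int(A) = {l, m}, cl(A) = {l, m}, ∂A = ∅.

Closed sets in (X, τ) are complements of opens:
  closed(X, τ) = {∅, {m}, {n}, {l, m}, {m, n}, {l, m, n}}.
int(A) = ⋃ {U ∈ τ : U ⊆ A}. Opens contained in A: ∅, {l}, {l, m}.
Taking the union of these: int(A) = {l, m}.
cl(A) = ⋂ {C closed : A ⊆ C}. Closed sets containing A: {l, m}, {l, m, n}.
Intersecting these: cl(A) = {l, m}.
∂A = cl(A) ∖ int(A) = {l, m} ∖ {l, m} = ∅.


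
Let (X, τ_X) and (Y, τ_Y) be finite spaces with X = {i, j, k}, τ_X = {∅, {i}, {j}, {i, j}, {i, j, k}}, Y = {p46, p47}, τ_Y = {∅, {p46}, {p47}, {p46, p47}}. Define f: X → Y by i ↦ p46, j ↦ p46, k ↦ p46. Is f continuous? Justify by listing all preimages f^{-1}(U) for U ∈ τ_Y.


f IS continuous.

Compute f^{-1}(U) for each U ∈ τ_Y:
  U = ∅: f^{-1}(U) = ∅ ∈ τ_X ✓.
  U = {p46}: f^{-1}(U) = {i, j, k} ∈ τ_X ✓.
  U = {p47}: f^{-1}(U) = ∅ ∈ τ_X ✓.
  U = {p46, p47}: f^{-1}(U) = {i, j, k} ∈ τ_X ✓.
Every preimage lies in τ_X, so f IS continuous.


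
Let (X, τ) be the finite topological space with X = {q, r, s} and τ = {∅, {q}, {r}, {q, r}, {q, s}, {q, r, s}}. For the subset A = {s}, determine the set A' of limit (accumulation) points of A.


A' = ∅

For each x ∈ X, list the open sets U ∈ τ with x ∈ U, then check whether U ∩ (A ∖ {x}) ≠ ∅ for every such U.
  x = q: open {q} ∋ x has {q} ∩ (A ∖ {q}) = ∅, so x is NOT a limit point.
  x = r: open {r} ∋ x has {r} ∩ (A ∖ {r}) = ∅, so x is NOT a limit point.
  x = s: open {q, s} ∋ x has {q, s} ∩ (A ∖ {s}) = ∅, so x is NOT a limit point.
Collecting: A' = ∅.
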